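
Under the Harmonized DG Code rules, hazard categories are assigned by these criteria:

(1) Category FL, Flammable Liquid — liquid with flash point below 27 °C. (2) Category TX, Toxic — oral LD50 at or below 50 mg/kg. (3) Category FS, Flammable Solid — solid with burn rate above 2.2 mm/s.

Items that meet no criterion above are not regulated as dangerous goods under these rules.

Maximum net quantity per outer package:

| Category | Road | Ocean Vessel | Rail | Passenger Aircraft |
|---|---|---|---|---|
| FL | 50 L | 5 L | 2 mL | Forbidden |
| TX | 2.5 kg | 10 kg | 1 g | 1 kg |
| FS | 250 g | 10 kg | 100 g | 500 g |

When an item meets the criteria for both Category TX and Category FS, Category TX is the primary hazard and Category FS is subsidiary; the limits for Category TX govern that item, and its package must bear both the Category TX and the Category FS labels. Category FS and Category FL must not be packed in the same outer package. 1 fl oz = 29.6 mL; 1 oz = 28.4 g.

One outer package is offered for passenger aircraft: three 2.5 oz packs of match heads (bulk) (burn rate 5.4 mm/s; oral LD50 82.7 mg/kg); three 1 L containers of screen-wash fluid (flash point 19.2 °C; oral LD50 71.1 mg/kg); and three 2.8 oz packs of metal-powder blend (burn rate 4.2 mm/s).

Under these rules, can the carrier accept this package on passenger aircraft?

No

The match heads (bulk) have burn rate 5.4 mm/s, which is > 2.2 mm/s, so they are Category FS (Flammable Solid).
Screen-wash fluid: flash point 19.2 °C < 27 °C → Category FL (Flammable Liquid).
Metal-powder blend: burn rate 4.2 mm/s > 2.2 mm/s → Category FS (Flammable Solid).
Total Category FS: (three 2.5 oz packs = 213 g) + (three 2.8 oz packs = 238.56 g) = 451.56 g.
451.56 g is within the passenger aircraft limit of 500 g for Category FS.
Category FL quantity: three 1 L containers = 3 L.
Category FL is Forbidden by passenger aircraft.
Category FS and Category FL may not share an outer package.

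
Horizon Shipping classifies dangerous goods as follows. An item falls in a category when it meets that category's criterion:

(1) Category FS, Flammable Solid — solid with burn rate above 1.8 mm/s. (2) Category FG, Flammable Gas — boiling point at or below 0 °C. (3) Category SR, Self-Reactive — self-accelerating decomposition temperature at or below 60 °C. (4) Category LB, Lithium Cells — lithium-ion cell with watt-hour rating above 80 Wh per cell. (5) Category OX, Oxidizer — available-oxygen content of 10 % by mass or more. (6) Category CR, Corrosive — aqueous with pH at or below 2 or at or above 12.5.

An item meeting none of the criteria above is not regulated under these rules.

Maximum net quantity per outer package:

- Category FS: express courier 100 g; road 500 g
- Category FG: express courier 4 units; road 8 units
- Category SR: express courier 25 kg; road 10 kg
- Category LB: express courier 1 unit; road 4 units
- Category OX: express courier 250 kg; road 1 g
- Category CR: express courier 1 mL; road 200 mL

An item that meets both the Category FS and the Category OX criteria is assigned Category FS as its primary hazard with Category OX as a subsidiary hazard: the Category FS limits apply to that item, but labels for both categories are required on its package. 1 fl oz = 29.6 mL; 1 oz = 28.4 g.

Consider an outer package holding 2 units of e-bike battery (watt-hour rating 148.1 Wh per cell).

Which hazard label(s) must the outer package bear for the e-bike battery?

Watt-hour rating 148.1 Wh per cell meets the Category LB criterion (Lithium Cells), so the e-bike battery is Category LB.
Only the Category LB label is required.

Category LB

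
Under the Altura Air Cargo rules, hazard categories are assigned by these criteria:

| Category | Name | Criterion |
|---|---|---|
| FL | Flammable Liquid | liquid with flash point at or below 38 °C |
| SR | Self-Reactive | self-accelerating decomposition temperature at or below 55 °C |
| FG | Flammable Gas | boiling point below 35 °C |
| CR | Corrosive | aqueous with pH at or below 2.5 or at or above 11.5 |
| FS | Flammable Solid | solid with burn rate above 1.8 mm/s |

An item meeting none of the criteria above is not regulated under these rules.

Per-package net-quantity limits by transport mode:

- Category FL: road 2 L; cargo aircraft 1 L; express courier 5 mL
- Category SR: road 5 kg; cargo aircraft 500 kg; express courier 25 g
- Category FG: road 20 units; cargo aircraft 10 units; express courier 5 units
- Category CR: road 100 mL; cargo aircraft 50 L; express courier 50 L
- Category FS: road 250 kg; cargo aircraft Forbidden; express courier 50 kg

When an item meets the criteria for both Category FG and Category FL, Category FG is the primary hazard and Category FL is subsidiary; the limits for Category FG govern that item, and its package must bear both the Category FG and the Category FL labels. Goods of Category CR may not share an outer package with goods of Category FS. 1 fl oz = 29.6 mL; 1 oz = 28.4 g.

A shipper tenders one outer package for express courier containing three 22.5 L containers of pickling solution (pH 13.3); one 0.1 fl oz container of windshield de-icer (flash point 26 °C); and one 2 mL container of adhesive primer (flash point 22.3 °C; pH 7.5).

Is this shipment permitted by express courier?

The pickling solution has pH 13.3, which is ≥ 11.5, so it is Category CR (Corrosive).
With flash point 26 °C (≤ 38 °C), the windshield de-icer falls in Category FL.
The adhesive primer has flash point 22.3 °C, which is ≤ 38 °C, so it is Category FL (Flammable Liquid).
Total Category FL: (one 0.1 fl oz container = 2.96 mL) + 2 mL = 4.96 mL.
That is within the Category FL express courier limit of 5 mL.
Category CR quantity: three 22.5 L containers = 67.5 L.
67.5 L exceeds the express courier limit of 50 L for Category CR.
The segregation rule (Category CR with Category FS) does not apply to Category FL with Category CR.

No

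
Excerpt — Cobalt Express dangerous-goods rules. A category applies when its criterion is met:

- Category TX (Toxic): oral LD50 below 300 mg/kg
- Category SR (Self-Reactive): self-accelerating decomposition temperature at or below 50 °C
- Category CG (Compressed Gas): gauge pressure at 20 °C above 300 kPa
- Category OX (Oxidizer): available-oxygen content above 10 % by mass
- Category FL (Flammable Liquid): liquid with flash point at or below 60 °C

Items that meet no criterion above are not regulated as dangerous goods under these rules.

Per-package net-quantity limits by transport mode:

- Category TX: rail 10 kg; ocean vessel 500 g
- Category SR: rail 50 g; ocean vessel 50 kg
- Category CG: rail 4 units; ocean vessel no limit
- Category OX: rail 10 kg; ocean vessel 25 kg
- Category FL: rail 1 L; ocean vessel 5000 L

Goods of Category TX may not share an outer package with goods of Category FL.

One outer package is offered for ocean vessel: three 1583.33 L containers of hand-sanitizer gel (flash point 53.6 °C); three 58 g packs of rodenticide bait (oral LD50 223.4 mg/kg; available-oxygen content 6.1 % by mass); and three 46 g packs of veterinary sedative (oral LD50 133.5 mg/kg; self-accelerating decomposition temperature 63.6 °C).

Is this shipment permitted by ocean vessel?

No

Hand-sanitizer gel: flash point 53.6 °C ≤ 60 °C → Category FL (Flammable Liquid).
The rodenticide bait has oral LD50 223.4 mg/kg, which is < 300 mg/kg, so it is Category TX (Toxic).
The veterinary sedative has oral LD50 133.5 mg/kg, which is < 300 mg/kg, so it is Category TX (Toxic).
Category TX net quantity: (three 58 g packs = 174 g) + (three 46 g packs = 138 g) = 312 g.
That is within the Category TX ocean vessel limit of 500 g.
Category FL quantity: three 1583.33 L containers = 4749.99 L.
4749.99 L is within the ocean vessel limit of 5000 L for Category FL.
Category TX and Category FL may not share an outer package.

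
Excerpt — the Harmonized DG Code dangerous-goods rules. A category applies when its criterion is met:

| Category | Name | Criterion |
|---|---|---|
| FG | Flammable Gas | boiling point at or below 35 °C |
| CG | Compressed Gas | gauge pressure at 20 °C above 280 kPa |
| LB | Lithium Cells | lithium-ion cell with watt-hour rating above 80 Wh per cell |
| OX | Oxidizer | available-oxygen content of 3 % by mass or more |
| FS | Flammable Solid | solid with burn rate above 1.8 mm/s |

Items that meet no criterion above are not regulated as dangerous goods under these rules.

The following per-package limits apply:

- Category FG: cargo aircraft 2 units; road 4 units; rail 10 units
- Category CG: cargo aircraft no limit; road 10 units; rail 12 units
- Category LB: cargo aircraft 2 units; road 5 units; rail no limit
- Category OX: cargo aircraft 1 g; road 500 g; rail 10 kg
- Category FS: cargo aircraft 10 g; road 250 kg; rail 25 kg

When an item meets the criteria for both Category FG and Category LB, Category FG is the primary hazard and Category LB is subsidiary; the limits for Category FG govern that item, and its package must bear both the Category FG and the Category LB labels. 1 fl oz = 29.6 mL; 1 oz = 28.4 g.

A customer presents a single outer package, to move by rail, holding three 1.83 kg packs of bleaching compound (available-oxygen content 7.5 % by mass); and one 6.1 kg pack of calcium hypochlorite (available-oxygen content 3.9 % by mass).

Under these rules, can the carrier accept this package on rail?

The bleaching compound has available-oxygen content 7.5 % by mass, which is ≥ 3 % by mass, so it is Category OX (Oxidizer).
The calcium hypochlorite has available-oxygen content 3.9 % by mass, which is ≥ 3 % by mass, so it is Category OX (Oxidizer).
Category OX net quantity: (three 1.83 kg packs = 5.49 kg) + 6.1 kg = 11.59 kg.
11.59 kg > 10 kg (rail limit, Category OX) — over the limit.

No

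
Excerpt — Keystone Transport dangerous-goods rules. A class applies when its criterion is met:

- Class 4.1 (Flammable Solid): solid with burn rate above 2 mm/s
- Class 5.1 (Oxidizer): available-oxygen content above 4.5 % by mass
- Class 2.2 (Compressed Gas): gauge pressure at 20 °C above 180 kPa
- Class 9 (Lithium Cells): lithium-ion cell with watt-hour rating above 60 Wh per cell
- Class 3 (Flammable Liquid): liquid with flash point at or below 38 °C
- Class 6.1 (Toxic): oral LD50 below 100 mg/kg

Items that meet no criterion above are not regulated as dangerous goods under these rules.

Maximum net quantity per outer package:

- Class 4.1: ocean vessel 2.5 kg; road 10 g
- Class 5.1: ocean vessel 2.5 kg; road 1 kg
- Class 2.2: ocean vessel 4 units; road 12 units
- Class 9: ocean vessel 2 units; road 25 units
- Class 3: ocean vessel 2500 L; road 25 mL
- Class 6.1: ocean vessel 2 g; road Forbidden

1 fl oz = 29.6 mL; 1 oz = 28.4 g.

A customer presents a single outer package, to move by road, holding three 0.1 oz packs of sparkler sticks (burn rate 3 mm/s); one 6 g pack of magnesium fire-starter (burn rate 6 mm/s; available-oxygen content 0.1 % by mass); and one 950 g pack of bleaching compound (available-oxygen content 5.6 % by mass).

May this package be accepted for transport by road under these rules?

No

Sparkler sticks: burn rate 3 mm/s > 2 mm/s → Class 4.1 (Flammable Solid).
Burn rate 6 mm/s meets the Class 4.1 criterion (Flammable Solid), so the magnesium fire-starter is Class 4.1.
The bleaching compound has available-oxygen content 5.6 % by mass, which is > 4.5 % by mass, so it is Class 5.1 (Oxidizer).
Total Class 4.1: (three 0.1 oz packs = 8.52 g) + 6 g = 14.52 g.
14.52 g exceeds the road limit of 10 g for Class 4.1.
Class 5.1 quantity: 950 g.
950 g ≤ 1 kg (road limit, Class 5.1) — within limit.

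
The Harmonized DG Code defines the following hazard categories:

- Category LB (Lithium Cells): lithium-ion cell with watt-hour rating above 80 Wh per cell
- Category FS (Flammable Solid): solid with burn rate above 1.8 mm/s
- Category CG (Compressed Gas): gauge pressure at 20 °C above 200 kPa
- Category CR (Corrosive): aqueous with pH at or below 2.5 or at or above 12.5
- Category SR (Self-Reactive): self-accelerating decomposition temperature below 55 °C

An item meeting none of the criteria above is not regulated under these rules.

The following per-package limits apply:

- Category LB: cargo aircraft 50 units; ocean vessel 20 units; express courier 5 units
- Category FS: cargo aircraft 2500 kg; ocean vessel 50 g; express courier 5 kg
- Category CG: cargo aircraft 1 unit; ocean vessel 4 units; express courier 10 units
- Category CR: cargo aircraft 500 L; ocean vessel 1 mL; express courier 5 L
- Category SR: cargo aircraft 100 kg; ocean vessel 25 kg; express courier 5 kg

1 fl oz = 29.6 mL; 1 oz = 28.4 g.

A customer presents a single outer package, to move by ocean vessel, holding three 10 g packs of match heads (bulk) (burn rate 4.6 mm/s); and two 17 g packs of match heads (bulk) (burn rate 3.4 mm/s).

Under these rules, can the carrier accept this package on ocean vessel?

No

Burn rate 4.6 mm/s meets the Category FS criterion (Flammable Solid), so the match heads (bulk) are Category FS.
Burn rate 3.4 mm/s meets the Category FS criterion (Flammable Solid), so the match heads (bulk) are Category FS.
Category FS net quantity: (three 10 g packs = 30 g) + (two 17 g packs = 34 g) = 64 g.
That exceeds the Category FS ocean vessel limit of 50 g.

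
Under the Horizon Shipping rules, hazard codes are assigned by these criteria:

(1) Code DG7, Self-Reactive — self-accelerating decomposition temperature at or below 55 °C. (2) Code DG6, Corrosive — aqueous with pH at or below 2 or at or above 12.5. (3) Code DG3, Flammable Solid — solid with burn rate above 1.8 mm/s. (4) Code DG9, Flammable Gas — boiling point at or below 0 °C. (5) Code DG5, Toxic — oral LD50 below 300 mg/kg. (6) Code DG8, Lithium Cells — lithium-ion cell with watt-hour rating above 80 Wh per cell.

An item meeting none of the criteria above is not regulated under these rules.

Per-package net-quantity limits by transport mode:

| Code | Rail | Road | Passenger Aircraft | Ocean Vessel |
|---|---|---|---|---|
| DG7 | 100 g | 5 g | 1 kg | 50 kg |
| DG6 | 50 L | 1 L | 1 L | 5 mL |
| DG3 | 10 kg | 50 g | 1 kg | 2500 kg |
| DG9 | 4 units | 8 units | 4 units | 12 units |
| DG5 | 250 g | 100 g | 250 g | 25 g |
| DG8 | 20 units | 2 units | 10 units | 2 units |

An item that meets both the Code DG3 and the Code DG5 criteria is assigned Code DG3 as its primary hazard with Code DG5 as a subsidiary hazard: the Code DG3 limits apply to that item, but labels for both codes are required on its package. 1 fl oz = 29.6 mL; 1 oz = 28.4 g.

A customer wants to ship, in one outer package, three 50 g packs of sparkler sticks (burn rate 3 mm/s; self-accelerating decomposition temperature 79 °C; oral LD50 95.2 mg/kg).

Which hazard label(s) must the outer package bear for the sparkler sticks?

Code DG3 and DG5

The sparkler sticks have burn rate 3 mm/s, which is > 1.8 mm/s, so they are Code DG3 (Flammable Solid).
With oral LD50 95.2 mg/kg (< 300 mg/kg), the sparkler sticks fall in Code DG5.
By the precedence rule Code DG3 is primary and Code DG5 is subsidiary, and that rule requires both labels on the package.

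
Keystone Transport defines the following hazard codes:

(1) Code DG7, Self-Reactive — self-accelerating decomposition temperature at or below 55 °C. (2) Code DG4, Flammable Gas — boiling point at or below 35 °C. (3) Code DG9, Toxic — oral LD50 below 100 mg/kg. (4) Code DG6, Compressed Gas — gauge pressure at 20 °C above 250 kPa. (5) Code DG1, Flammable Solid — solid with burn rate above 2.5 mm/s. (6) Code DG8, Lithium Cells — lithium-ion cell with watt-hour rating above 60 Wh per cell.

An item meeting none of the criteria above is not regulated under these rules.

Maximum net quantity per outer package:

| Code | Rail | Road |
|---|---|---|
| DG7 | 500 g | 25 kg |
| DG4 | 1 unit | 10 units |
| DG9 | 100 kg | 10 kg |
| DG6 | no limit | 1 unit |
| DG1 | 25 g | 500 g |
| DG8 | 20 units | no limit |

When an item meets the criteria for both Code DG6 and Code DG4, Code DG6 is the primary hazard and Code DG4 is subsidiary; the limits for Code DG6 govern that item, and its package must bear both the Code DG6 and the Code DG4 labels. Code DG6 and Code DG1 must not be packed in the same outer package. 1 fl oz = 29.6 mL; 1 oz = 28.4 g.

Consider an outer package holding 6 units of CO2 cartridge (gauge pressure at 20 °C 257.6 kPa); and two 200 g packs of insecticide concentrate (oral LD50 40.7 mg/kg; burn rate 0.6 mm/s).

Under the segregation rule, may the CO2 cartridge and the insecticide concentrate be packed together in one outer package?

Yes

Gauge pressure at 20 °C 257.6 kPa meets the Code DG6 criterion (Compressed Gas), so the CO2 cartridge is Code DG6.
With oral LD50 40.7 mg/kg (< 100 mg/kg), the insecticide concentrate falls in Code DG9.
No segregation rule bars Code DG6 with Code DG9.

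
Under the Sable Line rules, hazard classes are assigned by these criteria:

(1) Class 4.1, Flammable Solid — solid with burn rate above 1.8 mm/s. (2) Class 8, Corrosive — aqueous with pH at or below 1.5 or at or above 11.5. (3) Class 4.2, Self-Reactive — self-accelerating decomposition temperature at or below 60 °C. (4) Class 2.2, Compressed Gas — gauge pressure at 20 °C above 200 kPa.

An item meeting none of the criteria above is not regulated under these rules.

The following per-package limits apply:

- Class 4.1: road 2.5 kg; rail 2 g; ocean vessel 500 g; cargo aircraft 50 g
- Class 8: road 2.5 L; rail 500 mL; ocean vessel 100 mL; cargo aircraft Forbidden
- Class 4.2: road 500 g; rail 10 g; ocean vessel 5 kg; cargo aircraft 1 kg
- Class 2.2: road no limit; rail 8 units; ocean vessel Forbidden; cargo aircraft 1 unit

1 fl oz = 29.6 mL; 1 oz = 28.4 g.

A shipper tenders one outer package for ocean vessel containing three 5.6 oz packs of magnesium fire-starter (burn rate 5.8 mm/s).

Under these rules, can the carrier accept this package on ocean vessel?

Burn rate 5.8 mm/s meets the Class 4.1 criterion (Flammable Solid), so the magnesium fire-starter is Class 4.1.
Class 4.1 quantity: three 5.6 oz packs = 477.12 g.
477.12 g ≤ 500 g (ocean vessel limit, Class 4.1) — within limit.

Yes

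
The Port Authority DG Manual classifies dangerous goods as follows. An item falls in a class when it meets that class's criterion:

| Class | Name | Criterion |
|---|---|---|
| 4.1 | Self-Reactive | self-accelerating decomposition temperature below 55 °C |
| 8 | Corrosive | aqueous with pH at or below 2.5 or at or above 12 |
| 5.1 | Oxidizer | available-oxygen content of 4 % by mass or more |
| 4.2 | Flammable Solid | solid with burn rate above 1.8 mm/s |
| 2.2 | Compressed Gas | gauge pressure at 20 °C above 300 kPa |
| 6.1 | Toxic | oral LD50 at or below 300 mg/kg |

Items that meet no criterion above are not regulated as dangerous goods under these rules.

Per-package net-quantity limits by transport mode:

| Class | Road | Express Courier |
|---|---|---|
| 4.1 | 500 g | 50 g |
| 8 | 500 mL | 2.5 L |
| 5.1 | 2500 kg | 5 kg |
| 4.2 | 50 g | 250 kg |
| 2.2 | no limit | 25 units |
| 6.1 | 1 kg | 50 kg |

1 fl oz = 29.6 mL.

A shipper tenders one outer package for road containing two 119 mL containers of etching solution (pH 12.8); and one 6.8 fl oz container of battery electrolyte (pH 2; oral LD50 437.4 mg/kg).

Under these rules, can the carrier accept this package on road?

Etching solution: pH 12.8 ≥ 12 → Class 8 (Corrosive).
pH 2 meets the Class 8 criterion (Corrosive), so the battery electrolyte is Class 8.
Class 8 net quantity: (two 119 mL containers = 238 mL) + (one 6.8 fl oz container = 201.28 mL) = 439.28 mL.
439.28 mL ≤ 500 mL (road limit, Class 8) — within limit.

Yes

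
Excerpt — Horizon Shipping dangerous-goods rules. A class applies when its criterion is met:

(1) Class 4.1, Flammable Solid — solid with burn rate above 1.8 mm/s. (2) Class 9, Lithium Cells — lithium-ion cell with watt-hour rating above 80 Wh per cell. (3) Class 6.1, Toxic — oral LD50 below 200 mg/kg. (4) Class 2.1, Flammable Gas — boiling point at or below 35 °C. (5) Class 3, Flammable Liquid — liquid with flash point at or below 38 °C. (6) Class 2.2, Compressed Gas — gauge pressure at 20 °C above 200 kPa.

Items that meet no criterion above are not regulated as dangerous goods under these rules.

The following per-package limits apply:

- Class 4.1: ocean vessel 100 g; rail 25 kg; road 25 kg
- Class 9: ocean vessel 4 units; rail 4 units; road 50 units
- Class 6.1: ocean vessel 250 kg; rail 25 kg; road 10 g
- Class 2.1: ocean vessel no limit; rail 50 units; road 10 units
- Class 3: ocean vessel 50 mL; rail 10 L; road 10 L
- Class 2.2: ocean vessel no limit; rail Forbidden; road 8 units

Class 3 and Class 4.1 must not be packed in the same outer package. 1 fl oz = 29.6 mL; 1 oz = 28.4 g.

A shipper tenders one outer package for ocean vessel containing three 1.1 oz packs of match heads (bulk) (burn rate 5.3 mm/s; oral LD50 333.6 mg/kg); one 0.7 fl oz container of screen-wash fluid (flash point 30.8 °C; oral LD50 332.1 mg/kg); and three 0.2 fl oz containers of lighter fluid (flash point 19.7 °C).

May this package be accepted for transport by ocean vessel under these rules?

No

The match heads (bulk) have burn rate 5.3 mm/s, which is > 1.8 mm/s, so they are Class 4.1 (Flammable Solid).
Screen-wash fluid: flash point 30.8 °C ≤ 38 °C → Class 3 (Flammable Liquid).
Flash point 19.7 °C meets the Class 3 criterion (Flammable Liquid), so the lighter fluid is Class 3.
Total Class 3: (one 0.7 fl oz container = 20.72 mL) + (three 0.2 fl oz containers = 17.76 mL) = 38.48 mL.
38.48 mL ≤ 50 mL (ocean vessel limit, Class 3) — within limit.
Class 4.1 quantity: three 1.1 oz packs = 93.72 g.
That is within the Class 4.1 ocean vessel limit of 100 g.
Class 3 and Class 4.1 may not share an outer package.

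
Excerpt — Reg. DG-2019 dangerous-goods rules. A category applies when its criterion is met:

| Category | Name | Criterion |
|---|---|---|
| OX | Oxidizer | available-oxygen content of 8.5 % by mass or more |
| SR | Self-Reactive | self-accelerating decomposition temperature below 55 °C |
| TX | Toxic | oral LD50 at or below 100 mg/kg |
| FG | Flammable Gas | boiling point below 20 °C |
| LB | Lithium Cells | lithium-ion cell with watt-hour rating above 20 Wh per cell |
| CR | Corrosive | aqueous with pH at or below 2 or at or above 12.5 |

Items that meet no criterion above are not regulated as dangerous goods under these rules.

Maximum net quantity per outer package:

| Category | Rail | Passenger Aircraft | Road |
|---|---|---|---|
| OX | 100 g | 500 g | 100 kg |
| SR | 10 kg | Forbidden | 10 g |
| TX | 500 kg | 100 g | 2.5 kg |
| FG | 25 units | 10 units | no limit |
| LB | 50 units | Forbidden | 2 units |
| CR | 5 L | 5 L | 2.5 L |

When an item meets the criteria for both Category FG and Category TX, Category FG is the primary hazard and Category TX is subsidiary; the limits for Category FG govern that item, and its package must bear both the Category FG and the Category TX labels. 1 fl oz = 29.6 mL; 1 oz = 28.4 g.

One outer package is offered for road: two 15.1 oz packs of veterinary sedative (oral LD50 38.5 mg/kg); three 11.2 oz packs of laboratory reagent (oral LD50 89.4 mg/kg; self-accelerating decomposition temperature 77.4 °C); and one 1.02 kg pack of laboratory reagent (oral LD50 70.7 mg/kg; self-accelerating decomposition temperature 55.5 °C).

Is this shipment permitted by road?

No

The veterinary sedative has oral LD50 38.5 mg/kg, which is ≤ 100 mg/kg, so it is Category TX (Toxic).
With oral LD50 89.4 mg/kg (≤ 100 mg/kg), the laboratory reagent falls in Category TX.
Laboratory reagent: oral LD50 70.7 mg/kg ≤ 100 mg/kg → Category TX (Toxic).
Total Category TX: (two 15.1 oz packs = 857.68 g) + (three 11.2 oz packs = 954.24 g) + 1.02 kg = 2831.92 g.
2831.92 g > 2.5 kg (road limit, Category TX) — over the limit.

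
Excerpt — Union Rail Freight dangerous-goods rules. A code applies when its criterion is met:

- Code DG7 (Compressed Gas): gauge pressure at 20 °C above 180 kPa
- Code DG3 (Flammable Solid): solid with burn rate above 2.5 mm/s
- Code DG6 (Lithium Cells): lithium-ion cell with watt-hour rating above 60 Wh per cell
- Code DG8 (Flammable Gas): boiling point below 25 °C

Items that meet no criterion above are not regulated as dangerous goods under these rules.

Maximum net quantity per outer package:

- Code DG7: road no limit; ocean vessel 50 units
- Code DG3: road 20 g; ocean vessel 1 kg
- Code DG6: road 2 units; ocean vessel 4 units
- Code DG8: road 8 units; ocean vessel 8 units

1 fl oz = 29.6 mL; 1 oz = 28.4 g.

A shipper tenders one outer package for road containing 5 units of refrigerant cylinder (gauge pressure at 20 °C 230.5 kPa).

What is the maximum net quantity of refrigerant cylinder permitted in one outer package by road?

no limit

Refrigerant cylinder: gauge pressure at 20 °C 230.5 kPa > 180 kPa → Code DG7 (Compressed Gas).
The road limit for Code DG7 is no limit.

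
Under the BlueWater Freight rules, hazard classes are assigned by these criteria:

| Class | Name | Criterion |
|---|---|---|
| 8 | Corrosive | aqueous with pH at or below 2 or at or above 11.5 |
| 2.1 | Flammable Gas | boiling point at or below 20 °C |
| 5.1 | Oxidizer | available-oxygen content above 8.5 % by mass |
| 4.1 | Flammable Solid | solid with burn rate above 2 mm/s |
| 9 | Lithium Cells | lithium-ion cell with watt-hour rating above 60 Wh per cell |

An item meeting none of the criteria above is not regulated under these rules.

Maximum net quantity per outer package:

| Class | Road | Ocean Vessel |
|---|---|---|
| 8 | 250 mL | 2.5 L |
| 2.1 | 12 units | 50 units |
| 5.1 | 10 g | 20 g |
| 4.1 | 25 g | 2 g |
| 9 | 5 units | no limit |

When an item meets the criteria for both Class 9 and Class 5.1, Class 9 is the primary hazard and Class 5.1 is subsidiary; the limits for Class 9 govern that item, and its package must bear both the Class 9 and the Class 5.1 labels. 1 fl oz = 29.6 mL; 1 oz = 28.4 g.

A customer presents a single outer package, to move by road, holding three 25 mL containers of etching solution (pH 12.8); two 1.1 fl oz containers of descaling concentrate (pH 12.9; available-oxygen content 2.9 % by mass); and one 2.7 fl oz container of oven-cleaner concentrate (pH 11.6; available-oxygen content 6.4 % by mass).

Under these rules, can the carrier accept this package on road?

pH 12.8 meets the Class 8 criterion (Corrosive), so the etching solution is Class 8.
Descaling concentrate: pH 12.9 ≥ 11.5 → Class 8 (Corrosive).
pH 11.6 meets the Class 8 criterion (Corrosive), so the oven-cleaner concentrate is Class 8.
Class 8 net quantity: (three 25 mL containers = 75 mL) + (two 1.1 fl oz containers = 65.12 mL) + (one 2.7 fl oz container = 79.92 mL) = 220.04 mL.
220.04 mL is within the road limit of 250 mL for Class 8.

Yes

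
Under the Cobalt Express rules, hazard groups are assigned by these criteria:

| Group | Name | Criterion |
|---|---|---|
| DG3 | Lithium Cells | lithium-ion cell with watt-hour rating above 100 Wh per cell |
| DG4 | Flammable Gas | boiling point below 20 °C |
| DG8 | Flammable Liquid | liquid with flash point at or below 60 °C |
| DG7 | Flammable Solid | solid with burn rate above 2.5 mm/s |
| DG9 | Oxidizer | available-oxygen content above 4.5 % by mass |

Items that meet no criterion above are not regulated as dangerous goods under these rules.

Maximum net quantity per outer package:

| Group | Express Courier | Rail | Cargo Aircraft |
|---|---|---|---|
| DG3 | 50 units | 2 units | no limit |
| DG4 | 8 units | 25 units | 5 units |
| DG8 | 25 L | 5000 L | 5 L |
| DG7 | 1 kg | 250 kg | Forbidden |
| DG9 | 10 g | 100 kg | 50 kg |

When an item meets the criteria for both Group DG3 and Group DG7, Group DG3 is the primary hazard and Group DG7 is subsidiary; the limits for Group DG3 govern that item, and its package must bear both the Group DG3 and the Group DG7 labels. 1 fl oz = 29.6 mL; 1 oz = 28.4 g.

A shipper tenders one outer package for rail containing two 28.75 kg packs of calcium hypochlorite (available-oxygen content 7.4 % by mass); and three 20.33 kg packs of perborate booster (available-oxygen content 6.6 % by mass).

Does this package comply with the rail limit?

No

Available-oxygen content 7.4 % by mass meets the Group DG9 criterion (Oxidizer), so the calcium hypochlorite is Group DG9.
Available-oxygen content 6.6 % by mass meets the Group DG9 criterion (Oxidizer), so the perborate booster is Group DG9.
Total Group DG9: (two 28.75 kg packs = 57.5 kg) + (three 20.33 kg packs = 60.99 kg) = 118.49 kg.
118.49 kg exceeds the rail limit of 100 kg for Group DG9.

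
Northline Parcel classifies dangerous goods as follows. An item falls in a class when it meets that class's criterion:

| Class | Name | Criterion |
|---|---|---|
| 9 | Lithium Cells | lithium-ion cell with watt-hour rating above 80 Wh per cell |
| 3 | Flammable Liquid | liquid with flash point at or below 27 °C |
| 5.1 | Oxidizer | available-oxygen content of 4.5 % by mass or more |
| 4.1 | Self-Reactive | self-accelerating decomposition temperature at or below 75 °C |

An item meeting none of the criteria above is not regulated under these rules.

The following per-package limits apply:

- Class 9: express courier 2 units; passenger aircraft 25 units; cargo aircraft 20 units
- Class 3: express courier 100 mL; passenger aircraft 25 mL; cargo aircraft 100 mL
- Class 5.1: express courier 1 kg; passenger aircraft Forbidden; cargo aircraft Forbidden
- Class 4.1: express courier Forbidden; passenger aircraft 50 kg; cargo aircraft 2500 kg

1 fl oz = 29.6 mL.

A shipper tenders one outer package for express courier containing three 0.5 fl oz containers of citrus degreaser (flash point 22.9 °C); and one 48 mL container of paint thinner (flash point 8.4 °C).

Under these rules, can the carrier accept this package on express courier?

With flash point 22.9 °C (≤ 27 °C), the citrus degreaser falls in Class 3.
Flash point 8.4 °C meets the Class 3 criterion (Flammable Liquid), so the paint thinner is Class 3.
Total Class 3: (three 0.5 fl oz containers = 44.4 mL) + 48 mL = 92.4 mL.
92.4 mL ≤ 100 mL (express courier limit, Class 3) — within limit.

Yes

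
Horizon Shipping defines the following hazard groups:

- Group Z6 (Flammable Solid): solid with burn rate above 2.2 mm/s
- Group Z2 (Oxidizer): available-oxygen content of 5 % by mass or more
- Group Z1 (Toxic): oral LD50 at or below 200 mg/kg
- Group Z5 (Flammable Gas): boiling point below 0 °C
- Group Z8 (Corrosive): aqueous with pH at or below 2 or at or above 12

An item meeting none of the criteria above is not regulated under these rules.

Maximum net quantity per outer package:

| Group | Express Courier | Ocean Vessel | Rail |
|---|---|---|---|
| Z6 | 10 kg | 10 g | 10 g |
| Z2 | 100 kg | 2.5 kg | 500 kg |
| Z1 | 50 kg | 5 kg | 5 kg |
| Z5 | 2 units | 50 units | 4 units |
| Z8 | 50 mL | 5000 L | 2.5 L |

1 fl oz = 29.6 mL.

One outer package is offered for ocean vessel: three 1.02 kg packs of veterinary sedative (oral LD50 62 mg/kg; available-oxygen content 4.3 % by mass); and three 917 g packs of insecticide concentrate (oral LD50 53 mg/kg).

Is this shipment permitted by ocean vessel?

No

Veterinary sedative: oral LD50 62 mg/kg ≤ 200 mg/kg → Group Z1 (Toxic).
The insecticide concentrate has oral LD50 53 mg/kg, which is ≤ 200 mg/kg, so it is Group Z1 (Toxic).
Total Group Z1: (three 1.02 kg packs = 3.06 kg) + (three 917 g packs = 2.751 kg) = 5.811 kg.
5.811 kg exceeds the ocean vessel limit of 5 kg for Group Z1.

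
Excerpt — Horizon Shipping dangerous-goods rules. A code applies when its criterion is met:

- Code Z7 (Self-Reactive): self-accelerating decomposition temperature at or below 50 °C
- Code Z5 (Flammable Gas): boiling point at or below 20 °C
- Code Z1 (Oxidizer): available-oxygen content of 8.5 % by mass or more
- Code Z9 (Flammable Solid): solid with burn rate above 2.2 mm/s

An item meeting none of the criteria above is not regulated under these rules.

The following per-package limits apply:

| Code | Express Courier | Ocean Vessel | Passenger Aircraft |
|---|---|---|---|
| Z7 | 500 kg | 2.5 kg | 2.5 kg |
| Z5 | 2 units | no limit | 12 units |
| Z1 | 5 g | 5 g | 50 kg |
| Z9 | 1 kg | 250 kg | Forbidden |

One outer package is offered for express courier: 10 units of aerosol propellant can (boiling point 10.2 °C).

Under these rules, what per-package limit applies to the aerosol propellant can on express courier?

Boiling point 10.2 °C meets the Code Z5 criterion (Flammable Gas), so the aerosol propellant can is Code Z5.
The express courier limit for Code Z5 is 2 units.

2 units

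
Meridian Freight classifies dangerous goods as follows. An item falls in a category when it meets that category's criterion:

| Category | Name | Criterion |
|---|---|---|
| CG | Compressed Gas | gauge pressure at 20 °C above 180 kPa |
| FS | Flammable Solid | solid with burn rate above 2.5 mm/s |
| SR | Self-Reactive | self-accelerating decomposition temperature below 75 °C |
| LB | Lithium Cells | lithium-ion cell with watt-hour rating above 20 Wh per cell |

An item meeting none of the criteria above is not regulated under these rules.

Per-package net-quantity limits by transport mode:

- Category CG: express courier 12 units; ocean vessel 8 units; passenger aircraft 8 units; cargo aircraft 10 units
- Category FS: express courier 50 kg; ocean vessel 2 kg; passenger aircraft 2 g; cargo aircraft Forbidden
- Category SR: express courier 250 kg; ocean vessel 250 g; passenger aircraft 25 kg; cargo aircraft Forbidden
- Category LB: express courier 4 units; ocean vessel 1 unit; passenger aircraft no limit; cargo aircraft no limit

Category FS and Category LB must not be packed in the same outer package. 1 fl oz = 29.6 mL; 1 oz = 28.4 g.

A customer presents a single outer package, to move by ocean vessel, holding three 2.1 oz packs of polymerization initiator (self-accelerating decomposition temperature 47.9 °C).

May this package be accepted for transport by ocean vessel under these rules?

Yes

The polymerization initiator has self-accelerating decomposition temperature 47.9 °C, which is < 75 °C, so it is Category SR (Self-Reactive).
Category SR quantity: three 2.1 oz packs = 178.92 g.
178.92 g ≤ 250 g (ocean vessel limit, Category SR) — within limit.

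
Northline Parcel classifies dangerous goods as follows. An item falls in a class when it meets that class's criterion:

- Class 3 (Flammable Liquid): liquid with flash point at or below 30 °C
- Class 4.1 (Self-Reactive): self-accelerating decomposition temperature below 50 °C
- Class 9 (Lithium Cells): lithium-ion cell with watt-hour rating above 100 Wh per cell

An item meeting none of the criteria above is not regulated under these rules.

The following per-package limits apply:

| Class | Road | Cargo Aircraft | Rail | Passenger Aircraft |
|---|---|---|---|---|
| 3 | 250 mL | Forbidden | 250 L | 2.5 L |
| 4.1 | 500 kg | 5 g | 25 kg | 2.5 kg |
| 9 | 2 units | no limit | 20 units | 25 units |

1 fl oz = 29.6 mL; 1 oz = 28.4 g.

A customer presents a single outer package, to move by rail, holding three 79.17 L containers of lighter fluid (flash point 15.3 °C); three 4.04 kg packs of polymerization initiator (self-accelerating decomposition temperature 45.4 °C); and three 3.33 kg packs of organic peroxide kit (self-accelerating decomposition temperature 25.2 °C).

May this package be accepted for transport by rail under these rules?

Flash point 15.3 °C meets the Class 3 criterion (Flammable Liquid), so the lighter fluid is Class 3.
The polymerization initiator has self-accelerating decomposition temperature 45.4 °C, which is < 50 °C, so it is Class 4.1 (Self-Reactive).
Self-accelerating decomposition temperature 25.2 °C meets the Class 4.1 criterion (Self-Reactive), so the organic peroxide kit is Class 4.1.
Total Class 4.1: (three 4.04 kg packs = 12.12 kg) + (three 3.33 kg packs = 9.99 kg) = 22.11 kg.
22.11 kg ≤ 25 kg (rail limit, Class 4.1) — within limit.
Class 3 quantity: three 79.17 L containers = 237.51 L.
237.51 L ≤ 250 L (rail limit, Class 3) — within limit.
Every hazard class is within its rail limit and no segregation rule is violated.

Yes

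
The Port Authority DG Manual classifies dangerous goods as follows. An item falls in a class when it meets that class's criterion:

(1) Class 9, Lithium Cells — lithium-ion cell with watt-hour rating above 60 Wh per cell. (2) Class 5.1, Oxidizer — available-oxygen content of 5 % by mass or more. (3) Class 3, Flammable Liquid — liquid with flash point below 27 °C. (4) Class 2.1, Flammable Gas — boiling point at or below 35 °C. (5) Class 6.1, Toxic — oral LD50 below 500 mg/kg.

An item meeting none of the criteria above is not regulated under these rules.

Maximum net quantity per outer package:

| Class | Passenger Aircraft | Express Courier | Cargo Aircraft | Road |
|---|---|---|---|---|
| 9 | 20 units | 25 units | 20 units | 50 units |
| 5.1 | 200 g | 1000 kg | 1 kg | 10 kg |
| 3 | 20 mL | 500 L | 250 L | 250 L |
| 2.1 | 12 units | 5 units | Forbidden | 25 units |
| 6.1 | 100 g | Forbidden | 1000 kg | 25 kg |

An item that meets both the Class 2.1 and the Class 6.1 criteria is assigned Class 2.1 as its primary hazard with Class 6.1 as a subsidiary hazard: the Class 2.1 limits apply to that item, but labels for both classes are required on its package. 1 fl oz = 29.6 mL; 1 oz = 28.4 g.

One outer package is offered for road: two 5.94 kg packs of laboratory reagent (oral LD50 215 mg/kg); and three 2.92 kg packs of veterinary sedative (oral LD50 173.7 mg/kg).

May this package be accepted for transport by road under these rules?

Yes

Laboratory reagent: oral LD50 215 mg/kg < 500 mg/kg → Class 6.1 (Toxic).
Oral LD50 173.7 mg/kg meets the Class 6.1 criterion (Toxic), so the veterinary sedative is Class 6.1.
Total Class 6.1: (two 5.94 kg packs = 11.88 kg) + (three 2.92 kg packs = 8.76 kg) = 20.64 kg.
20.64 kg is within the road limit of 25 kg for Class 6.1.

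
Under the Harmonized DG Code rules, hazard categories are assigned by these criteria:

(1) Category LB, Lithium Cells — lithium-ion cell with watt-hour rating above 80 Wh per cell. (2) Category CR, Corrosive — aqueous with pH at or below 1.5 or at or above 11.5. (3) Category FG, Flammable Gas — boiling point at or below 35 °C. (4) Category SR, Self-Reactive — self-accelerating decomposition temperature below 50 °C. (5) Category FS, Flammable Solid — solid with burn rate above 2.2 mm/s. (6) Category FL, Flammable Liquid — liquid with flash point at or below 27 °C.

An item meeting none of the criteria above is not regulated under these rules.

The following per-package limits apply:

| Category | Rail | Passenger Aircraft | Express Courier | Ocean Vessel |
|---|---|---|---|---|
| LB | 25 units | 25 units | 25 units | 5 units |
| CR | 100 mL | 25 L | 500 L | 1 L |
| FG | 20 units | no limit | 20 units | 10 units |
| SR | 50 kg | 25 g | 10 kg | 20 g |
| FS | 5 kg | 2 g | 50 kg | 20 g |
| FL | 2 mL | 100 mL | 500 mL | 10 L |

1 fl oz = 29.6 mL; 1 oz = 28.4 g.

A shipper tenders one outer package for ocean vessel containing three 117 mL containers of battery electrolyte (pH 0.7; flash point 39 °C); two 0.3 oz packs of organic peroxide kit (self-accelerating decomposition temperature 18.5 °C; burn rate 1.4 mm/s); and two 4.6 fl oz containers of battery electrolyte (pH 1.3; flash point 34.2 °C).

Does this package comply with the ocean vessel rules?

Yes

The battery electrolyte has pH 0.7, which is ≤ 1.5, so it is Category CR (Corrosive).
With self-accelerating decomposition temperature 18.5 °C (< 50 °C), the organic peroxide kit falls in Category SR.
Battery electrolyte: pH 1.3 ≤ 1.5 → Category CR (Corrosive).
Total Category CR: (three 117 mL containers = 351 mL) + (two 4.6 fl oz containers = 272.32 mL) = 623.32 mL.
That is within the Category CR ocean vessel limit of 1 L.
Category SR quantity: two 0.3 oz packs = 17.04 g.
17.04 g ≤ 20 g (ocean vessel limit, Category SR) — within limit.
Every hazard category is within its ocean vessel limit and no segregation rule is violated.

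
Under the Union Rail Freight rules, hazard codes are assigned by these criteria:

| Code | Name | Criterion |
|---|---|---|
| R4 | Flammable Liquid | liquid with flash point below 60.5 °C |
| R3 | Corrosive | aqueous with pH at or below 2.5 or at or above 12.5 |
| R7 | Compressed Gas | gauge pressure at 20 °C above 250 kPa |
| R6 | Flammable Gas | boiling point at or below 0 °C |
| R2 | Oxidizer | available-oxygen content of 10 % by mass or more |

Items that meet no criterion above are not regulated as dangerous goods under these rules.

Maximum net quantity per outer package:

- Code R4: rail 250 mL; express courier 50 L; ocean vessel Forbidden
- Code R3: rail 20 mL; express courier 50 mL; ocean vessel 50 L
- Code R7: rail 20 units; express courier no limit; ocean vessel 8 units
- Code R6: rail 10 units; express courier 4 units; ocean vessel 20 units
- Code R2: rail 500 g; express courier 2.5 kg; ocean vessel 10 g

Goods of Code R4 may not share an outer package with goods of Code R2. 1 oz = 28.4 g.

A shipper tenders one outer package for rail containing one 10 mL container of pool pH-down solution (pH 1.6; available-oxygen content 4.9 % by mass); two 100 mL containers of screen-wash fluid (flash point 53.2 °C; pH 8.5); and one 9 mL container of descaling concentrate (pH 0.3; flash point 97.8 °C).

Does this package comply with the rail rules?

Pool pH-down solution: pH 1.6 ≤ 2.5 → Code R3 (Corrosive).
The screen-wash fluid has flash point 53.2 °C, which is < 60.5 °C, so it is Code R4 (Flammable Liquid).
pH 0.3 meets the Code R3 criterion (Corrosive), so the descaling concentrate is Code R3.
Code R4 quantity: two 100 mL containers = 200 mL.
200 mL ≤ 250 mL (rail limit, Code R4) — within limit.
Code R3 net quantity: 10 mL + 9 mL = 19 mL.
That is within the Code R3 rail limit of 20 mL.
The segregation rule (Code R4 with Code R2) does not apply to Code R4 with Code R3.
Every hazard code is within its rail limit and no segregation rule is violated.

Yes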